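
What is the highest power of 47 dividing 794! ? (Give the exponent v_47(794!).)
v_47(794!) = 16

Legendre's formula: v_p(n!) = Σ_{k ≥ 1} ⌊n / p^k⌋. For p = 47, n = 794, the terms are:
  ⌊794/47^1⌋ = ⌊794/47⌋ = 16
(the next term ⌊794/47^2⌋ = 0, terminating the sum). Summing: v_47(794!) = 16 = 16.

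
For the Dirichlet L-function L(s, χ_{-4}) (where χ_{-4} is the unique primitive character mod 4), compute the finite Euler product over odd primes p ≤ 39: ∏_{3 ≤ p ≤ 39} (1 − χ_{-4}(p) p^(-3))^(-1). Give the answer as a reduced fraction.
∏ = 23039676015771696171729025/23777920687809392849977344

The odd primes p ≤ 39 are [3, 5, 7, 11, 13, 17, 19, 23, 29, 31, 37]. For each, χ(p) = 1 if p ≡ 1 mod 4, χ(p) = −1 if p ≡ 3 mod 4. Taking (1 − χ(p)/p^3)^(-1) = p^3/(p^3 − χ(p)): (1 − (-1)/3^3)^(-1) · (1 − (1)/5^3)^(-1) · (1 − (-1)/7^3)^(-1) · (1 − (-1)/11^3)^(-1) · (1 − (1)/13^3)^(-1) · (1 − (1)/17^3)^(-1) · (1 − (-1)/19^3)^(-1) · (1 − (-1)/23^3)^(-1) · (1 − (1)/29^3)^(-1) · (1 − (-1)/31^3)^(-1) · (1 − (1)/37^3)^(-1) = 23039676015771696171729025/23777920687809392849977344.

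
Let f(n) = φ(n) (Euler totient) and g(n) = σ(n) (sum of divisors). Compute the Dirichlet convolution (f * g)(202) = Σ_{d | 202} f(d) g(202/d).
(φ * σ)(202) = 808

Divisors of 202: [1, 2, 101, 202]. For each d | 202:
  d = 1: φ(1) · σ(202/1) = 1 · 306 = 306
  d = 2: φ(2) · σ(202/2) = 1 · 102 = 102
  d = 101: φ(101) · σ(202/101) = 100 · 3 = 300
  d = 202: φ(202) · σ(202/202) = 100 · 1 = 100
Summing: (φ * σ)(202) = 306 + 102 + 300 + 100 = 808.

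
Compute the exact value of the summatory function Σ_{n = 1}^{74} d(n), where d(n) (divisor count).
Σ_{n ≤ 74} d(n) = 332

Compute d(n) for each 1 ≤ n ≤ 74: d(1) = 1, d(2) = 2, d(3) = 2, d(4) = 3, d(5) = 2, d(6) = 4, d(7) = 2, d(8) = 4, d(9) = 3, d(10) = 4, d(11) = 2, d(12) = 6, d(13) = 2, d(14) = 4, d(15) = 4, d(16) = 5, d(17) = 2, d(18) = 6, d(19) = 2, d(20) = 6, d(21) = 4, d(22) = 4, d(23) = 2, d(24) = 8, d(25) = 3, d(26) = 4, d(27) = 4, d(28) = 6, d(29) = 2, d(30) = 8, d(31) = 2, d(32) = 6, d(33) = 4, d(34) = 4, d(35) = 4, d(36) = 9, d(37) = 2, d(38) = 4, d(39) = 4, d(40) = 8, d(41) = 2, d(42) = 8, d(43) = 2, d(44) = 6, d(45) = 6, d(46) = 4, d(47) = 2, d(48) = 10, d(49) = 3, d(50) = 6, d(51) = 4, d(52) = 6, d(53) = 2, d(54) = 8, d(55) = 4, d(56) = 8, d(57) = 4, d(58) = 4, d(59) = 2, d(60) = 12, d(61) = 2, d(62) = 4, d(63) = 6, d(64) = 7, d(65) = 4, d(66) = 8, d(67) = 2, d(68) = 6, d(69) = 4, d(70) = 8, d(71) = 2, d(72) = 12, d(73) = 2, d(74) = 4. Summing all 74 values: 332. (Dirichlet's divisor formula: Σ_{n ≤ x} d(n) = x ln(x) + (2γ − 1) x + O(√x). For x = 74, the asymptotic estimate is ≈ 329.93.)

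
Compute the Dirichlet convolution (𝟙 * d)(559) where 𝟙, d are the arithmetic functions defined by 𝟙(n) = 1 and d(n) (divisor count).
(𝟙 * d)(559) = 9

Divisors of 559: [1, 13, 43, 559]. For each d | 559:
  d = 1: 𝟙(1) · d(559/1) = 1 · 4 = 4
  d = 13: 𝟙(13) · d(559/13) = 1 · 2 = 2
  d = 43: 𝟙(43) · d(559/43) = 1 · 2 = 2
  d = 559: 𝟙(559) · d(559/559) = 1 · 1 = 1
Summing: (𝟙 * d)(559) = 4 + 2 + 2 + 1 = 9.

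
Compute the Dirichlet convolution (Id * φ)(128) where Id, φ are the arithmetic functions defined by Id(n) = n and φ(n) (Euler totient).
(Id * φ)(128) = 576

Divisors of 128: [1, 2, 4, 8, 16, 32, 64, 128]. For each d | 128:
  d = 1: Id(1) · φ(128/1) = 1 · 64 = 64
  d = 2: Id(2) · φ(128/2) = 2 · 32 = 64
  d = 4: Id(4) · φ(128/4) = 4 · 16 = 64
  d = 8: Id(8) · φ(128/8) = 8 · 8 = 64
  d = 16: Id(16) · φ(128/16) = 16 · 4 = 64
  d = 32: Id(32) · φ(128/32) = 32 · 2 = 64
  d = 64: Id(64) · φ(128/64) = 64 · 1 = 64
  d = 128: Id(128) · φ(128/128) = 128 · 1 = 128
Summing: (Id * φ)(128) = 64 + 64 + 64 + 64 + 64 + 64 + 64 + 128 = 576.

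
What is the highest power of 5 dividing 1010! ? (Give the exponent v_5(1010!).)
v_5(1010!) = 251

Legendre's formula: v_p(n!) = Σ_{k ≥ 1} ⌊n / p^k⌋. For p = 5, n = 1010, the terms are:
  ⌊1010/5^1⌋ = ⌊1010/5⌋ = 202
  ⌊1010/5^2⌋ = ⌊1010/25⌋ = 40
  ⌊1010/5^3⌋ = ⌊1010/125⌋ = 8
  ⌊1010/5^4⌋ = ⌊1010/625⌋ = 1
(the next term ⌊1010/5^5⌋ = 0, terminating the sum). Summing: v_5(1010!) = 202 + 40 + 8 + 1 = 251.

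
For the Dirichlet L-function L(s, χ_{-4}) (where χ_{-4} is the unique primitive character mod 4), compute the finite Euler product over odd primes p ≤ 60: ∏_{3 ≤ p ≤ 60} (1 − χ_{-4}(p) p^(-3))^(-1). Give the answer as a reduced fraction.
∏ = 33892950142980005397598438491456695728452775811/34979163586504081013297614880240795412263337984

The odd primes p ≤ 60 are [3, 5, 7, 11, 13, 17, 19, 23, 29, 31, 37, 41, 43, 47, 53, 59]. For each, χ(p) = 1 if p ≡ 1 mod 4, χ(p) = −1 if p ≡ 3 mod 4. Taking (1 − χ(p)/p^3)^(-1) = p^3/(p^3 − χ(p)): (1 − (-1)/3^3)^(-1) · (1 − (1)/5^3)^(-1) · (1 − (-1)/7^3)^(-1) · (1 − (-1)/11^3)^(-1) · (1 − (1)/13^3)^(-1) · (1 − (1)/17^3)^(-1) · (1 − (-1)/19^3)^(-1) · (1 − (-1)/23^3)^(-1) · (1 − (1)/29^3)^(-1) · (1 − (-1)/31^3)^(-1) · (1 − (1)/37^3)^(-1) · (1 − (1)/41^3)^(-1) · (1 − (-1)/43^3)^(-1) · (1 − (-1)/47^3)^(-1) · (1 − (1)/53^3)^(-1) · (1 − (-1)/59^3)^(-1) = 33892950142980005397598438491456695728452775811/34979163586504081013297614880240795412263337984.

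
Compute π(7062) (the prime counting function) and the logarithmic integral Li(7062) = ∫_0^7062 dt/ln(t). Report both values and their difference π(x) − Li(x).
π(7062) = 907;  Li(7062) ≈ 921.33;  π(x) − Li(x) ≈ -14.33.

Direct count of primes ≤ 7062 gives π(7062) = 907. Numerical evaluation of the logarithmic integral gives Li(7062) ≈ 921.33. The difference π(x) − Li(x) ≈ -14.33 is typically negative for small/moderate x (Li(x) overestimates), though Littlewood's theorem shows this sign changes infinitely often.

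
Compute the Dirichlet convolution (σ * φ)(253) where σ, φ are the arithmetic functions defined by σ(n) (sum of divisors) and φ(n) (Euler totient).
(σ * φ)(253) = 1012

Divisors of 253: [1, 11, 23, 253]. For each d | 253:
  d = 1: σ(1) · φ(253/1) = 1 · 220 = 220
  d = 11: σ(11) · φ(253/11) = 12 · 22 = 264
  d = 23: σ(23) · φ(253/23) = 24 · 10 = 240
  d = 253: σ(253) · φ(253/253) = 288 · 1 = 288
Summing: (σ * φ)(253) = 220 + 264 + 240 + 288 = 1012.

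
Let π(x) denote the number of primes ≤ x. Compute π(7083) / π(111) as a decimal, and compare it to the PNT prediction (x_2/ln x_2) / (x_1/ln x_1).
π(7083)/π(111) = 909/29 ≈ 31.3448;  PNT prediction ≈ 33.8978.

π(111) = 29 and π(7083) = 909, so π(7083)/π(111) ≈ 31.3448. The PNT-predicted ratio is (7083/ln(7083)) / (111/ln(111)) ≈ 33.8978. The two agree to within a few percent, as expected.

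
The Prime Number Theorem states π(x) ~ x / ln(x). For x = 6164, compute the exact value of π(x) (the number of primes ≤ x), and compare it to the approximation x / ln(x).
π(6164) = 803;  x/ln(x) ≈ 706.36;  relative error ≈ 12.04%.

Directly count primes up to 6164: π(6164) = 803. The PNT approximation gives 6164/ln(6164) ≈ 6164/8.72648 ≈ 706.36. Relative error (π(x) − x/ln(x)) / π(x) ≈ 12.04%; the approximation is known to undercount slightly (Li(x) is a better estimate).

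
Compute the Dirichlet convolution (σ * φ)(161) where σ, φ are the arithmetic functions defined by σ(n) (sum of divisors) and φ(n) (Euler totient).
(σ * φ)(161) = 644

Divisors of 161: [1, 7, 23, 161]. For each d | 161:
  d = 1: σ(1) · φ(161/1) = 1 · 132 = 132
  d = 7: σ(7) · φ(161/7) = 8 · 22 = 176
  d = 23: σ(23) · φ(161/23) = 24 · 6 = 144
  d = 161: σ(161) · φ(161/161) = 192 · 1 = 192
Summing: (σ * φ)(161) = 132 + 176 + 144 + 192 = 644.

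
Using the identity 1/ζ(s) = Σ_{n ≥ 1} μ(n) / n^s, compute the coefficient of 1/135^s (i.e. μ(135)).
μ(135) = 0

Factor n = 135 = 3^3 · 5. μ(n) = 0 if any exponent ≥ 2 (not squarefree); otherwise μ(n) = (−1)^{ω(n)} where ω(n) is the number of distinct prime factors. Applying: μ(135) = 0.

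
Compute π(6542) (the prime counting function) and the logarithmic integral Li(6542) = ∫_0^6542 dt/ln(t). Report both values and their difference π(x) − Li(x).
π(6542) = 844;  Li(6542) ≈ 862.40;  π(x) − Li(x) ≈ -18.40.

Direct count of primes ≤ 6542 gives π(6542) = 844. Numerical evaluation of the logarithmic integral gives Li(6542) ≈ 862.40. The difference π(x) − Li(x) ≈ -18.40 is typically negative for small/moderate x (Li(x) overestimates), though Littlewood's theorem shows this sign changes infinitely often.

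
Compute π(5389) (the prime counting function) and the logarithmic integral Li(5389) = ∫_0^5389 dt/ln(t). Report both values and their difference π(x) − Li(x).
π(5389) = 710;  Li(5389) ≈ 729.75;  π(x) − Li(x) ≈ -19.75.

Direct count of primes ≤ 5389 gives π(5389) = 710. Numerical evaluation of the logarithmic integral gives Li(5389) ≈ 729.75. The difference π(x) − Li(x) ≈ -19.75 is typically negative for small/moderate x (Li(x) overestimates), though Littlewood's theorem shows this sign changes infinitely often.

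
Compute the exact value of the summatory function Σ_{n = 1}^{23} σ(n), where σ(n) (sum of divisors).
Σ_{n ≤ 23} σ(n) = 431

Compute σ(n) for each 1 ≤ n ≤ 23: σ(1) = 1, σ(2) = 3, σ(3) = 4, σ(4) = 7, σ(5) = 6, σ(6) = 12, σ(7) = 8, σ(8) = 15, σ(9) = 13, σ(10) = 18, σ(11) = 12, σ(12) = 28, σ(13) = 14, σ(14) = 24, σ(15) = 24, σ(16) = 31, σ(17) = 18, σ(18) = 39, σ(19) = 20, σ(20) = 42, σ(21) = 32, σ(22) = 36, σ(23) = 24. Summing all 23 values: 431. (Average order: Σ_{n ≤ x} σ(n) ~ (π²/12) x². For x = 23, (π²/12)·23² ≈ 435.09.)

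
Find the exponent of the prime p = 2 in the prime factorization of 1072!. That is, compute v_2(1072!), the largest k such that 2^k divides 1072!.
v_2(1072!) = 1069

Legendre's formula: v_p(n!) = Σ_{k ≥ 1} ⌊n / p^k⌋. For p = 2, n = 1072, the terms are:
  ⌊1072/2^1⌋ = ⌊1072/2⌋ = 536
  ⌊1072/2^2⌋ = ⌊1072/4⌋ = 268
  ⌊1072/2^3⌋ = ⌊1072/8⌋ = 134
  ⌊1072/2^4⌋ = ⌊1072/16⌋ = 67
  ⌊1072/2^5⌋ = ⌊1072/32⌋ = 33
  ⌊1072/2^6⌋ = ⌊1072/64⌋ = 16
  ⌊1072/2^7⌋ = ⌊1072/128⌋ = 8
  ⌊1072/2^8⌋ = ⌊1072/256⌋ = 4
  ⌊1072/2^9⌋ = ⌊1072/512⌋ = 2
  ⌊1072/2^10⌋ = ⌊1072/1024⌋ = 1
(the next term ⌊1072/2^11⌋ = 0, terminating the sum). Summing: v_2(1072!) = 536 + 268 + 134 + 67 + 33 + 16 + 8 + 4 + 2 + 1 = 1069.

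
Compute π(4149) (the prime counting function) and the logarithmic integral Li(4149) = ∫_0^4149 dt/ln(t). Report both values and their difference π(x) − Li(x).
π(4149) = 570;  Li(4149) ≈ 583.29;  π(x) − Li(x) ≈ -13.29.

Direct count of primes ≤ 4149 gives π(4149) = 570. Numerical evaluation of the logarithmic integral gives Li(4149) ≈ 583.29. The difference π(x) − Li(x) ≈ -13.29 is typically negative for small/moderate x (Li(x) overestimates), though Littlewood's theorem shows this sign changes infinitely often.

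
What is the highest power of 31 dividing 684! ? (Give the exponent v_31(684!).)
v_31(684!) = 22

Legendre's formula: v_p(n!) = Σ_{k ≥ 1} ⌊n / p^k⌋. For p = 31, n = 684, the terms are:
  ⌊684/31^1⌋ = ⌊684/31⌋ = 22
(the next term ⌊684/31^2⌋ = 0, terminating the sum). Summing: v_31(684!) = 22 = 22.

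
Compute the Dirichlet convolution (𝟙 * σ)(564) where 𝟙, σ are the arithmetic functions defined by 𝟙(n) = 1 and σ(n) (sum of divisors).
(𝟙 * σ)(564) = 2695

Divisors of 564: [1, 2, 3, 4, 6, 12, 47, 94, 141, 188, 282, 564]. For each d | 564:
  d = 1: 𝟙(1) · σ(564/1) = 1 · 1344 = 1344
  d = 2: 𝟙(2) · σ(564/2) = 1 · 576 = 576
  d = 3: 𝟙(3) · σ(564/3) = 1 · 336 = 336
  d = 4: 𝟙(4) · σ(564/4) = 1 · 192 = 192
  d = 6: 𝟙(6) · σ(564/6) = 1 · 144 = 144
  d = 12: 𝟙(12) · σ(564/12) = 1 · 48 = 48
  d = 47: 𝟙(47) · σ(564/47) = 1 · 28 = 28
  d = 94: 𝟙(94) · σ(564/94) = 1 · 12 = 12
  d = 141: 𝟙(141) · σ(564/141) = 1 · 7 = 7
  d = 188: 𝟙(188) · σ(564/188) = 1 · 4 = 4
  d = 282: 𝟙(282) · σ(564/282) = 1 · 3 = 3
  d = 564: 𝟙(564) · σ(564/564) = 1 · 1 = 1
Summing: (𝟙 * σ)(564) = 1344 + 576 + 336 + 192 + 144 + 48 + 28 + 12 + 7 + 4 + 3 + 1 = 2695.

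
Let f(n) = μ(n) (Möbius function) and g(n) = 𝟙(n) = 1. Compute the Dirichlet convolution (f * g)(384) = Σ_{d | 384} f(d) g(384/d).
(μ * 𝟙)(384) = 0

Divisors of 384: [1, 2, 3, 4, 6, 8, 12, 16, 24, 32, 48, 64, 96, 128, 192, 384]. For each d | 384:
  d = 1: μ(1) · 𝟙(384/1) = 1 · 1 = 1
  d = 2: μ(2) · 𝟙(384/2) = -1 · 1 = -1
  d = 3: μ(3) · 𝟙(384/3) = -1 · 1 = -1
  d = 4: μ(4) · 𝟙(384/4) = 0 · 1 = 0
  d = 6: μ(6) · 𝟙(384/6) = 1 · 1 = 1
  d = 8: μ(8) · 𝟙(384/8) = 0 · 1 = 0
  d = 12: μ(12) · 𝟙(384/12) = 0 · 1 = 0
  d = 16: μ(16) · 𝟙(384/16) = 0 · 1 = 0
  d = 24: μ(24) · 𝟙(384/24) = 0 · 1 = 0
  d = 32: μ(32) · 𝟙(384/32) = 0 · 1 = 0
  d = 48: μ(48) · 𝟙(384/48) = 0 · 1 = 0
  d = 64: μ(64) · 𝟙(384/64) = 0 · 1 = 0
  d = 96: μ(96) · 𝟙(384/96) = 0 · 1 = 0
  d = 128: μ(128) · 𝟙(384/128) = 0 · 1 = 0
  d = 192: μ(192) · 𝟙(384/192) = 0 · 1 = 0
  d = 384: μ(384) · 𝟙(384/384) = 0 · 1 = 0
Summing: (μ * 𝟙)(384) = 1 + -1 + -1 + 0 + 1 + 0 + 0 + 0 + 0 + 0 + 0 + 0 + 0 + 0 + 0 + 0 = 0.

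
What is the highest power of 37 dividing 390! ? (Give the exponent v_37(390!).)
v_37(390!) = 10

Legendre's formula: v_p(n!) = Σ_{k ≥ 1} ⌊n / p^k⌋. For p = 37, n = 390, the terms are:
  ⌊390/37^1⌋ = ⌊390/37⌋ = 10
(the next term ⌊390/37^2⌋ = 0, terminating the sum). Summing: v_37(390!) = 10 = 10.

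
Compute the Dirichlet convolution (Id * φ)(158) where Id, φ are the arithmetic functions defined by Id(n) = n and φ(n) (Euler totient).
(Id * φ)(158) = 471

Divisors of 158: [1, 2, 79, 158]. For each d | 158:
  d = 1: Id(1) · φ(158/1) = 1 · 78 = 78
  d = 2: Id(2) · φ(158/2) = 2 · 78 = 156
  d = 79: Id(79) · φ(158/79) = 79 · 1 = 79
  d = 158: Id(158) · φ(158/158) = 158 · 1 = 158
Summing: (Id * φ)(158) = 78 + 156 + 79 + 158 = 471.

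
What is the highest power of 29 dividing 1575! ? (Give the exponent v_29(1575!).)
v_29(1575!) = 55

Legendre's formula: v_p(n!) = Σ_{k ≥ 1} ⌊n / p^k⌋. For p = 29, n = 1575, the terms are:
  ⌊1575/29^1⌋ = ⌊1575/29⌋ = 54
  ⌊1575/29^2⌋ = ⌊1575/841⌋ = 1
(the next term ⌊1575/29^3⌋ = 0, terminating the sum). Summing: v_29(1575!) = 54 + 1 = 55.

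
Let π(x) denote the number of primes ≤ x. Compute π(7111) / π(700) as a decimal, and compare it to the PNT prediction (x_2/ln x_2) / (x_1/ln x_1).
π(7111)/π(700) = 911/125 ≈ 7.2880;  PNT prediction ≈ 7.5033.

π(700) = 125 and π(7111) = 911, so π(7111)/π(700) ≈ 7.2880. The PNT-predicted ratio is (7111/ln(7111)) / (700/ln(700)) ≈ 7.5033. The two agree to within a few percent, as expected.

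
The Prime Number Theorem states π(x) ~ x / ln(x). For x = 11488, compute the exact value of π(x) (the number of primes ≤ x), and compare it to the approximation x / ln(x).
π(11488) = 1384;  x/ln(x) ≈ 1228.79;  relative error ≈ 11.21%.

Directly count primes up to 11488: π(11488) = 1384. The PNT approximation gives 11488/ln(11488) ≈ 11488/9.34906 ≈ 1228.79. Relative error (π(x) − x/ln(x)) / π(x) ≈ 11.21%; the approximation is known to undercount slightly (Li(x) is a better estimate).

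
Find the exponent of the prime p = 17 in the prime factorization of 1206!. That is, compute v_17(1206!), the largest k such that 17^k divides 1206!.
v_17(1206!) = 74

Legendre's formula: v_p(n!) = Σ_{k ≥ 1} ⌊n / p^k⌋. For p = 17, n = 1206, the terms are:
  ⌊1206/17^1⌋ = ⌊1206/17⌋ = 70
  ⌊1206/17^2⌋ = ⌊1206/289⌋ = 4
(the next term ⌊1206/17^3⌋ = 0, terminating the sum). Summing: v_17(1206!) = 70 + 4 = 74.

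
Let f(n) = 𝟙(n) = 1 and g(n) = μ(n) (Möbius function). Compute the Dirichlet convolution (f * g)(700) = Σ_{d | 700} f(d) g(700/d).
(𝟙 * μ)(700) = 0

Divisors of 700: [1, 2, 4, 5, 7, 10, 14, 20, 25, 28, 35, 50, 70, 100, 140, 175, 350, 700]. For each d | 700:
  d = 1: 𝟙(1) · μ(700/1) = 1 · 0 = 0
  d = 2: 𝟙(2) · μ(700/2) = 1 · 0 = 0
  d = 4: 𝟙(4) · μ(700/4) = 1 · 0 = 0
  d = 5: 𝟙(5) · μ(700/5) = 1 · 0 = 0
  d = 7: 𝟙(7) · μ(700/7) = 1 · 0 = 0
  d = 10: 𝟙(10) · μ(700/10) = 1 · -1 = -1
  d = 14: 𝟙(14) · μ(700/14) = 1 · 0 = 0
  d = 20: 𝟙(20) · μ(700/20) = 1 · 1 = 1
  d = 25: 𝟙(25) · μ(700/25) = 1 · 0 = 0
  d = 28: 𝟙(28) · μ(700/28) = 1 · 0 = 0
  d = 35: 𝟙(35) · μ(700/35) = 1 · 0 = 0
  d = 50: 𝟙(50) · μ(700/50) = 1 · 1 = 1
  d = 70: 𝟙(70) · μ(700/70) = 1 · 1 = 1
  d = 100: 𝟙(100) · μ(700/100) = 1 · -1 = -1
  d = 140: 𝟙(140) · μ(700/140) = 1 · -1 = -1
  d = 175: 𝟙(175) · μ(700/175) = 1 · 0 = 0
  d = 350: 𝟙(350) · μ(700/350) = 1 · -1 = -1
  d = 700: 𝟙(700) · μ(700/700) = 1 · 1 = 1
Summing: (𝟙 * μ)(700) = 0 + 0 + 0 + 0 + 0 + -1 + 0 + 1 + 0 + 0 + 0 + 1 + 1 + -1 + -1 + 0 + -1 + 1 = 0.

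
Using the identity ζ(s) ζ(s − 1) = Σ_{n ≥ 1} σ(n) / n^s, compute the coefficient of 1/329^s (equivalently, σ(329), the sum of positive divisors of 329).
σ(329) = 384

In the product (Σ m^0/m^s)(Σ k / k^s) = Σ (Σ_{d | n} d) / n^s, the coefficient of 1/n^s is σ(n) = Σ_{d | n} d. For n = 329, divisors are [1, 7, 47, 329]; summing: σ(329) = 384.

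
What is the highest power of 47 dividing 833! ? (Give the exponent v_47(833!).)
v_47(833!) = 17

Legendre's formula: v_p(n!) = Σ_{k ≥ 1} ⌊n / p^k⌋. For p = 47, n = 833, the terms are:
  ⌊833/47^1⌋ = ⌊833/47⌋ = 17
(the next term ⌊833/47^2⌋ = 0, terminating the sum). Summing: v_47(833!) = 17 = 17.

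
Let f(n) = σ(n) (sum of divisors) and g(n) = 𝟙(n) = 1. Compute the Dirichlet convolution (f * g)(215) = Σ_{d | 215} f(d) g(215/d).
(σ * 𝟙)(215) = 315

Divisors of 215: [1, 5, 43, 215]. For each d | 215:
  d = 1: σ(1) · 𝟙(215/1) = 1 · 1 = 1
  d = 5: σ(5) · 𝟙(215/5) = 6 · 1 = 6
  d = 43: σ(43) · 𝟙(215/43) = 44 · 1 = 44
  d = 215: σ(215) · 𝟙(215/215) = 264 · 1 = 264
Summing: (σ * 𝟙)(215) = 1 + 6 + 44 + 264 = 315.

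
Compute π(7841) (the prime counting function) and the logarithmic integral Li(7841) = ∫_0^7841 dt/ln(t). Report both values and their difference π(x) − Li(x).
π(7841) = 991;  Li(7841) ≈ 1008.70;  π(x) − Li(x) ≈ -17.70.

Direct count of primes ≤ 7841 gives π(7841) = 991. Numerical evaluation of the logarithmic integral gives Li(7841) ≈ 1008.70. The difference π(x) − Li(x) ≈ -17.70 is typically negative for small/moderate x (Li(x) overestimates), though Littlewood's theorem shows this sign changes infinitely often.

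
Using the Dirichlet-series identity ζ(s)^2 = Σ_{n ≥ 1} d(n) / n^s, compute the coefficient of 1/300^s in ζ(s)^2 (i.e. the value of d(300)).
d(300) = 18

ζ(s)^2 = (Σ 1/m^s)(Σ 1/k^s). The coefficient of 1/n^s in the product is the number of ordered pairs (m, k) with mk = n, which equals d(n). For n = 300, divisors are [1, 2, 3, 4, 5, 6, 10, 12, 15, 20, 25, 30, 50, 60, 75, 100, 150, 300], so d(300) = 18.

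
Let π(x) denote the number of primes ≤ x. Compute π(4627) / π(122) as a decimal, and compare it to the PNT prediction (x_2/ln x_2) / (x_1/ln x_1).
π(4627)/π(122) = 624/30 ≈ 20.8000;  PNT prediction ≈ 21.5883.

π(122) = 30 and π(4627) = 624, so π(4627)/π(122) ≈ 20.8000. The PNT-predicted ratio is (4627/ln(4627)) / (122/ln(122)) ≈ 21.5883. The two agree to within a few percent, as expected.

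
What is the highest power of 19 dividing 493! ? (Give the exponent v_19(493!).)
v_19(493!) = 26

Legendre's formula: v_p(n!) = Σ_{k ≥ 1} ⌊n / p^k⌋. For p = 19, n = 493, the terms are:
  ⌊493/19^1⌋ = ⌊493/19⌋ = 25
  ⌊493/19^2⌋ = ⌊493/361⌋ = 1
(the next term ⌊493/19^3⌋ = 0, terminating the sum). Summing: v_19(493!) = 25 + 1 = 26.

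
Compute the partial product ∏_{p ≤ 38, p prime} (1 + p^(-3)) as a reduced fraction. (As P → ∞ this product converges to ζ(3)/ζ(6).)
∏ = 286534261786467003531264/242522905429175749176095

The primes p ≤ 38 are [2, 3, 5, 7, 11, 13, 17, 19, 23, 29, 31, 37]. For each, (1 + 1/p^3) = (p^3 + 1)/p^3. Multiplying these fractions over p ∈ [2, 3, 5, 7, 11, 13, 17, 19, 23, 29, 31, 37] gives 286534261786467003531264/242522905429175749176095. (In the limit P → ∞ this tends to ζ(3)/ζ(6).)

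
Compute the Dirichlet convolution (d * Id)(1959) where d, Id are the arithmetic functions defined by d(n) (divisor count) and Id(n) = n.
(d * Id)(1959) = 3275

Divisors of 1959: [1, 3, 653, 1959]. For each d | 1959:
  d = 1: d(1) · Id(1959/1) = 1 · 1959 = 1959
  d = 3: d(3) · Id(1959/3) = 2 · 653 = 1306
  d = 653: d(653) · Id(1959/653) = 2 · 3 = 6
  d = 1959: d(1959) · Id(1959/1959) = 4 · 1 = 4
Summing: (d * Id)(1959) = 1959 + 1306 + 6 + 4 = 3275.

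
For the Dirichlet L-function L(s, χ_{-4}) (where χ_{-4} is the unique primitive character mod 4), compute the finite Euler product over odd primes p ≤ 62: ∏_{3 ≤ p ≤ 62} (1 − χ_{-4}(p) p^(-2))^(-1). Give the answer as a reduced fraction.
∏ = 41649646786025278187758845901/45453901250007819878400000000

The odd primes p ≤ 62 are [3, 5, 7, 11, 13, 17, 19, 23, 29, 31, 37, 41, 43, 47, 53, 59, 61]. For each, χ(p) = 1 if p ≡ 1 mod 4, χ(p) = −1 if p ≡ 3 mod 4. Taking (1 − χ(p)/p^2)^(-1) = p^2/(p^2 − χ(p)): (1 − (-1)/3^2)^(-1) · (1 − (1)/5^2)^(-1) · (1 − (-1)/7^2)^(-1) · (1 − (-1)/11^2)^(-1) · (1 − (1)/13^2)^(-1) · (1 − (1)/17^2)^(-1) · (1 − (-1)/19^2)^(-1) · (1 − (-1)/23^2)^(-1) · (1 − (1)/29^2)^(-1) · (1 − (-1)/31^2)^(-1) · (1 − (1)/37^2)^(-1) · (1 − (1)/41^2)^(-1) · (1 − (-1)/43^2)^(-1) · (1 − (-1)/47^2)^(-1) · (1 − (1)/53^2)^(-1) · (1 − (-1)/59^2)^(-1) · (1 − (1)/61^2)^(-1) = 41649646786025278187758845901/45453901250007819878400000000.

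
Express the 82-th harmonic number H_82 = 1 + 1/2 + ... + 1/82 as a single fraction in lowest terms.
H_82 = 44139711531918267321142140457772773/8845597978580177157715301537899200

Direct summation: H_82 = 1 + 1/2 + ... + 1/82. The least common denominator is lcm(1, ..., 82) = 97301577764381948734868316916891200; over this denominator the numerator is 97301577764381948734868316916891200 + 48650788882190974367434158458445600 + 32433859254793982911622772305630400 + 24325394441095487183717079229222800 + 19460315552876389746973663383378240 + 16216929627396991455811386152815200 + 13900225394911706962124045273841600 + 12162697220547743591858539614611400 + 10811286418264660970540924101876800 + 9730157776438194873486831691689120 + 8845597978580177157715301537899200 + 8108464813698495727905693076407600 + 7484736751106303748836024378222400 + 6950112697455853481062022636920800 + 6486771850958796582324554461126080 + 6081348610273871795929269807305700 + 5723622221434232278521665700993600 + 5405643209132330485270462050938400 + 5121135671809576249203595627204800 + 4865078888219097436743415845844560 + 4633408464970568987374681757947200 + 4422798989290088578857650768949600 + 4230503381060084727602970300734400 + 4054232406849247863952846538203800 + 3892063110575277949394732676675648 + 3742368375553151874418012189111200 + 3603762139421553656846974700625600 + 3475056348727926740531011318460400 + 3355226819461446508098907479892800 + 3243385925479398291162277230563040 + 3138760573044578991447365061835200 + 3040674305136935897964634903652850 + 2948532659526725719238433845966400 + 2861811110717116139260832850496800 + 2780045078982341392424809054768320 + 2702821604566165242635231025469200 + 2629772372010322938780224781537600 + 2560567835904788124601797813602400 + 2494912250368767916278674792740800 + 2432539444109548718371707922922280 + 2373209213765413383777276022363200 + 2316704232485284493687340878973600 + 2262827389869347644996937602718400 + 2211399494645044289428825384474800 + 2162257283652932194108184820375360 + 2115251690530042363801485150367200 + 2070246335412381887975921636529600 + 2027116203424623931976423269101900 + 1985746484987386708874863610548800 + 1946031555287638974697366338337824 + 1907874073811410759507221900331200 + 1871184187776575937209006094555600 + 1835878825743055636506949375790400 + 1801881069710776828423487350312800 + 1769119595716035431543060307579840 + 1737528174363963370265505659230200 + 1707045223936525416401198542401600 + 1677613409730723254049453739946400 + 1649179284142066927709632490116800 + 1621692962739699145581138615281520 + 1595107832202982766145382244539200 + 1569380286522289495723682530917600 + 1544469488323522995791560585982400 + 1520337152568467948982317451826425 + 1496947350221260749767204875644480 + 1474266329763362859619216922983200 + 1452262354692267891565198759953600 + 1430905555358558069630416425248400 + 1410167793686694909200990100244800 + 1390022539491170696212404527384160 + 1370444757244816179364342491787200 + 1351410802283082621317615512734600 + 1332898325539478749792716670094400 + 1314886186005161469390112390768800 + 1297354370191759316464910892225216 + 1280283917952394062300898906801200 + 1263656854082882451102185933985600 + 1247456125184383958139337396370400 + 1231665541321290490314788821732800 + 1216269722054774359185853961461140 + 1201254046473851218948991566875200 + 1186604606882706691888638011181600 = 485536826851100940532563545035500503, so H_82 = 485536826851100940532563545035500503/97301577764381948734868316916891200; reducing by gcd(485536826851100940532563545035500503, 97301577764381948734868316916891200) = 11 gives 44139711531918267321142140457772773/8845597978580177157715301537899200 ≈ 4.99002. (The PNT-adjacent estimate ln(82) + γ ≈ 4.98393 matches within O(1/n).)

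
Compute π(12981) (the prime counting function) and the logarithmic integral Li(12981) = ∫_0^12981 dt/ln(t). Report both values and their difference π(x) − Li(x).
π(12981) = 1546;  Li(12981) ≈ 1565.10;  π(x) − Li(x) ≈ -19.10.

Direct count of primes ≤ 12981 gives π(12981) = 1546. Numerical evaluation of the logarithmic integral gives Li(12981) ≈ 1565.10. The difference π(x) − Li(x) ≈ -19.10 is typically negative for small/moderate x (Li(x) overestimates), though Littlewood's theorem shows this sign changes infinitely often.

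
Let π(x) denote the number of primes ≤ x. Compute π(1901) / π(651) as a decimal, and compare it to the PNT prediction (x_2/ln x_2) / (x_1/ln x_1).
π(1901)/π(651) = 291/118 ≈ 2.4661;  PNT prediction ≈ 2.5057.

π(651) = 118 and π(1901) = 291, so π(1901)/π(651) ≈ 2.4661. The PNT-predicted ratio is (1901/ln(1901)) / (651/ln(651)) ≈ 2.5057. The two agree to within a few percent, as expected.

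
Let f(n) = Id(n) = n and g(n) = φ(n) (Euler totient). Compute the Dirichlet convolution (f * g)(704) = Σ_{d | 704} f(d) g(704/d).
(Id * φ)(704) = 5376

Divisors of 704: [1, 2, 4, 8, 11, 16, 22, 32, 44, 64, 88, 176, 352, 704]. For each d | 704:
  d = 1: Id(1) · φ(704/1) = 1 · 320 = 320
  d = 2: Id(2) · φ(704/2) = 2 · 160 = 320
  d = 4: Id(4) · φ(704/4) = 4 · 80 = 320
  d = 8: Id(8) · φ(704/8) = 8 · 40 = 320
  d = 11: Id(11) · φ(704/11) = 11 · 32 = 352
  d = 16: Id(16) · φ(704/16) = 16 · 20 = 320
  d = 22: Id(22) · φ(704/22) = 22 · 16 = 352
  d = 32: Id(32) · φ(704/32) = 32 · 10 = 320
  d = 44: Id(44) · φ(704/44) = 44 · 8 = 352
  d = 64: Id(64) · φ(704/64) = 64 · 10 = 640
  d = 88: Id(88) · φ(704/88) = 88 · 4 = 352
  d = 176: Id(176) · φ(704/176) = 176 · 2 = 352
  d = 352: Id(352) · φ(704/352) = 352 · 1 = 352
  d = 704: Id(704) · φ(704/704) = 704 · 1 = 704
Summing: (Id * φ)(704) = 320 + 320 + 320 + 320 + 352 + 320 + 352 + 320 + 352 + 640 + 352 + 352 + 352 + 704 = 5376.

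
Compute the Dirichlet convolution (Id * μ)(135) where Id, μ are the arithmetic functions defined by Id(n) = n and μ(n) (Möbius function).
(Id * μ)(135) = 72

Divisors of 135: [1, 3, 5, 9, 15, 27, 45, 135]. For each d | 135:
  d = 1: Id(1) · μ(135/1) = 1 · 0 = 0
  d = 3: Id(3) · μ(135/3) = 3 · 0 = 0
  d = 5: Id(5) · μ(135/5) = 5 · 0 = 0
  d = 9: Id(9) · μ(135/9) = 9 · 1 = 9
  d = 15: Id(15) · μ(135/15) = 15 · 0 = 0
  d = 27: Id(27) · μ(135/27) = 27 · -1 = -27
  d = 45: Id(45) · μ(135/45) = 45 · -1 = -45
  d = 135: Id(135) · μ(135/135) = 135 · 1 = 135
Summing: (Id * μ)(135) = 0 + 0 + 0 + 9 + 0 + -27 + -45 + 135 = 72.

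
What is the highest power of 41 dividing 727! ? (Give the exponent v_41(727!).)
v_41(727!) = 17

Legendre's formula: v_p(n!) = Σ_{k ≥ 1} ⌊n / p^k⌋. For p = 41, n = 727, the terms are:
  ⌊727/41^1⌋ = ⌊727/41⌋ = 17
(the next term ⌊727/41^2⌋ = 0, terminating the sum). Summing: v_41(727!) = 17 = 17.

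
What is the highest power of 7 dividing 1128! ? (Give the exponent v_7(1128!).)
v_7(1128!) = 187

Legendre's formula: v_p(n!) = Σ_{k ≥ 1} ⌊n / p^k⌋. For p = 7, n = 1128, the terms are:
  ⌊1128/7^1⌋ = ⌊1128/7⌋ = 161
  ⌊1128/7^2⌋ = ⌊1128/49⌋ = 23
  ⌊1128/7^3⌋ = ⌊1128/343⌋ = 3
(the next term ⌊1128/7^4⌋ = 0, terminating the sum). Summing: v_7(1128!) = 161 + 23 + 3 = 187.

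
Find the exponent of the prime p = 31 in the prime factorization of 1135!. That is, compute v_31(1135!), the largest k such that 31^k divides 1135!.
v_31(1135!) = 37

Legendre's formula: v_p(n!) = Σ_{k ≥ 1} ⌊n / p^k⌋. For p = 31, n = 1135, the terms are:
  ⌊1135/31^1⌋ = ⌊1135/31⌋ = 36
  ⌊1135/31^2⌋ = ⌊1135/961⌋ = 1
(the next term ⌊1135/31^3⌋ = 0, terminating the sum). Summing: v_31(1135!) = 36 + 1 = 37.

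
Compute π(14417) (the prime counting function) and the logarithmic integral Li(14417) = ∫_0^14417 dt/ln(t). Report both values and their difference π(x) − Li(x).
π(14417) = 1689;  Li(14417) ≈ 1715.87;  π(x) − Li(x) ≈ -26.87.

Direct count of primes ≤ 14417 gives π(14417) = 1689. Numerical evaluation of the logarithmic integral gives Li(14417) ≈ 1715.87. The difference π(x) − Li(x) ≈ -26.87 is typically negative for small/moderate x (Li(x) overestimates), though Littlewood's theorem shows this sign changes infinitely often.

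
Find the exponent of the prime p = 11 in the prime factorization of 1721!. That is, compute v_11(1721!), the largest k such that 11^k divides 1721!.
v_11(1721!) = 171

Legendre's formula: v_p(n!) = Σ_{k ≥ 1} ⌊n / p^k⌋. For p = 11, n = 1721, the terms are:
  ⌊1721/11^1⌋ = ⌊1721/11⌋ = 156
  ⌊1721/11^2⌋ = ⌊1721/121⌋ = 14
  ⌊1721/11^3⌋ = ⌊1721/1331⌋ = 1
(the next term ⌊1721/11^4⌋ = 0, terminating the sum). Summing: v_11(1721!) = 156 + 14 + 1 = 171.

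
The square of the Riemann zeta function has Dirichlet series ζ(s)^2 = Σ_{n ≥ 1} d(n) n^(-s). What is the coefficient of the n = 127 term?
d(127) = 2

ζ(s)^2 = (Σ 1/m^s)(Σ 1/k^s). The coefficient of 1/n^s in the product is the number of ordered pairs (m, k) with mk = n, which equals d(n). For n = 127, divisors are [1, 127], so d(127) = 2.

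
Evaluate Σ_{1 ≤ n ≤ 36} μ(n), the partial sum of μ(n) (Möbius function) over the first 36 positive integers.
Σ_{n ≤ 36} μ(n) = -1

Compute μ(n) for each 1 ≤ n ≤ 36: μ(1) = 1, μ(2) = -1, μ(3) = -1, μ(4) = 0, μ(5) = -1, μ(6) = 1, μ(7) = -1, μ(8) = 0, μ(9) = 0, μ(10) = 1, μ(11) = -1, μ(12) = 0, μ(13) = -1, μ(14) = 1, μ(15) = 1, μ(16) = 0, μ(17) = -1, μ(18) = 0, μ(19) = -1, μ(20) = 0, μ(21) = 1, μ(22) = 1, μ(23) = -1, μ(24) = 0, μ(25) = 0, μ(26) = 1, μ(27) = 0, μ(28) = 0, μ(29) = -1, μ(30) = -1, μ(31) = -1, μ(32) = 0, μ(33) = 1, μ(34) = 1, μ(35) = 1, μ(36) = 0. Summing all 36 values: -1. (Mertens function M(x) = Σ_{n ≤ x} μ(n); on average M(x) should be small (PNT ⟺ M(x) = o(x)).)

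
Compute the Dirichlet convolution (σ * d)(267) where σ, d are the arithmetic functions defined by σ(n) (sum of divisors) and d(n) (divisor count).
(σ * d)(267) = 552

Divisors of 267: [1, 3, 89, 267]. For each d | 267:
  d = 1: σ(1) · d(267/1) = 1 · 4 = 4
  d = 3: σ(3) · d(267/3) = 4 · 2 = 8
  d = 89: σ(89) · d(267/89) = 90 · 2 = 180
  d = 267: σ(267) · d(267/267) = 360 · 1 = 360
Summing: (σ * d)(267) = 4 + 8 + 180 + 360 = 552.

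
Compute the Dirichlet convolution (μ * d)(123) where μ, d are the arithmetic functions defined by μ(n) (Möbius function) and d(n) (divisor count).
(μ * d)(123) = 1

Divisors of 123: [1, 3, 41, 123]. For each d | 123:
  d = 1: μ(1) · d(123/1) = 1 · 4 = 4
  d = 3: μ(3) · d(123/3) = -1 · 2 = -2
  d = 41: μ(41) · d(123/41) = -1 · 2 = -2
  d = 123: μ(123) · d(123/123) = 1 · 1 = 1
Summing: (μ * d)(123) = 4 + -2 + -2 + 1 = 1.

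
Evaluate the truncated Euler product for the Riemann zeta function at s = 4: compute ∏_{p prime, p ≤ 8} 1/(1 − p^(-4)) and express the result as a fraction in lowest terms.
∏ = 7203/6656

The primes p ≤ 8 are [2, 3, 5, 7]. For each prime, (1 − 1/p^4)^(-1) = p^4 / (p^4 − 1). The product is (1 − 1/2^4)^(-1), (1 − 1/3^4)^(-1), (1 − 1/5^4)^(-1), (1 − 1/7^4)^(-1) = ∏ p^4 / (p^4 − 1) = 7203/6656.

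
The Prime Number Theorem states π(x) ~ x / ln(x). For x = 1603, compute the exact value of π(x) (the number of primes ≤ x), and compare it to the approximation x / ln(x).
π(1603) = 252;  x/ln(x) ≈ 217.22;  relative error ≈ 13.80%.

Directly count primes up to 1603: π(1603) = 252. The PNT approximation gives 1603/ln(1603) ≈ 1603/7.37963 ≈ 217.22. Relative error (π(x) − x/ln(x)) / π(x) ≈ 13.80%; the approximation is known to undercount slightly (Li(x) is a better estimate).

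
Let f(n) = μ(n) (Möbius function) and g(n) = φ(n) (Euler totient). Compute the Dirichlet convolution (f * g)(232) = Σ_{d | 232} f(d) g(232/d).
(μ * φ)(232) = 54

Divisors of 232: [1, 2, 4, 8, 29, 58, 116, 232]. For each d | 232:
  d = 1: μ(1) · φ(232/1) = 1 · 112 = 112
  d = 2: μ(2) · φ(232/2) = -1 · 56 = -56
  d = 4: μ(4) · φ(232/4) = 0 · 28 = 0
  d = 8: μ(8) · φ(232/8) = 0 · 28 = 0
  d = 29: μ(29) · φ(232/29) = -1 · 4 = -4
  d = 58: μ(58) · φ(232/58) = 1 · 2 = 2
  d = 116: μ(116) · φ(232/116) = 0 · 1 = 0
  d = 232: μ(232) · φ(232/232) = 0 · 1 = 0
Summing: (μ * φ)(232) = 112 + -56 + 0 + 0 + -4 + 2 + 0 + 0 = 54.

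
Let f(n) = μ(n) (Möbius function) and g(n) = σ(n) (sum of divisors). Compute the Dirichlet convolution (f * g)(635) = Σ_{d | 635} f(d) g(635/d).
(μ * σ)(635) = 635

Divisors of 635: [1, 5, 127, 635]. For each d | 635:
  d = 1: μ(1) · σ(635/1) = 1 · 768 = 768
  d = 5: μ(5) · σ(635/5) = -1 · 128 = -128
  d = 127: μ(127) · σ(635/127) = -1 · 6 = -6
  d = 635: μ(635) · σ(635/635) = 1 · 1 = 1
Summing: (μ * σ)(635) = 768 + -128 + -6 + 1 = 635.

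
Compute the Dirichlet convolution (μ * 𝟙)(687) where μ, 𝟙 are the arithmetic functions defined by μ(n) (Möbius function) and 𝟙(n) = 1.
(μ * 𝟙)(687) = 0

Divisors of 687: [1, 3, 229, 687]. For each d | 687:
  d = 1: μ(1) · 𝟙(687/1) = 1 · 1 = 1
  d = 3: μ(3) · 𝟙(687/3) = -1 · 1 = -1
  d = 229: μ(229) · 𝟙(687/229) = -1 · 1 = -1
  d = 687: μ(687) · 𝟙(687/687) = 1 · 1 = 1
Summing: (μ * 𝟙)(687) = 1 + -1 + -1 + 1 = 0.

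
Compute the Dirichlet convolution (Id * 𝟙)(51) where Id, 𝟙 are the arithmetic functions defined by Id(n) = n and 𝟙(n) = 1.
(Id * 𝟙)(51) = 72

Divisors of 51: [1, 3, 17, 51]. For each d | 51:
  d = 1: Id(1) · 𝟙(51/1) = 1 · 1 = 1
  d = 3: Id(3) · 𝟙(51/3) = 3 · 1 = 3
  d = 17: Id(17) · 𝟙(51/17) = 17 · 1 = 17
  d = 51: Id(51) · 𝟙(51/51) = 51 · 1 = 51
Summing: (Id * 𝟙)(51) = 1 + 3 + 17 + 51 = 72.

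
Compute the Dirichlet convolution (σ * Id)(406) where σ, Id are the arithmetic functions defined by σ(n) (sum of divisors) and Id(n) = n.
(σ * Id)(406) = 4425

Divisors of 406: [1, 2, 7, 14, 29, 58, 203, 406]. For each d | 406:
  d = 1: σ(1) · Id(406/1) = 1 · 406 = 406
  d = 2: σ(2) · Id(406/2) = 3 · 203 = 609
  d = 7: σ(7) · Id(406/7) = 8 · 58 = 464
  d = 14: σ(14) · Id(406/14) = 24 · 29 = 696
  d = 29: σ(29) · Id(406/29) = 30 · 14 = 420
  d = 58: σ(58) · Id(406/58) = 90 · 7 = 630
  d = 203: σ(203) · Id(406/203) = 240 · 2 = 480
  d = 406: σ(406) · Id(406/406) = 720 · 1 = 720
Summing: (σ * Id)(406) = 406 + 609 + 464 + 696 + 420 + 630 + 480 + 720 = 4425.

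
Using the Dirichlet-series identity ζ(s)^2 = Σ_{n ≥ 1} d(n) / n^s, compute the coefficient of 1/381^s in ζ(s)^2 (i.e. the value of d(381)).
d(381) = 4

ζ(s)^2 = (Σ 1/m^s)(Σ 1/k^s). The coefficient of 1/n^s in the product is the number of ordered pairs (m, k) with mk = n, which equals d(n). For n = 381, divisors are [1, 3, 127, 381], so d(381) = 4.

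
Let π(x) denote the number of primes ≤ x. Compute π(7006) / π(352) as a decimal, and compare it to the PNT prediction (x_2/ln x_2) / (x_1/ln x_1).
π(7006)/π(352) = 901/70 ≈ 12.8714;  PNT prediction ≈ 13.1804.

π(352) = 70 and π(7006) = 901, so π(7006)/π(352) ≈ 12.8714. The PNT-predicted ratio is (7006/ln(7006)) / (352/ln(352)) ≈ 13.1804. The two agree to within a few percent, as expected.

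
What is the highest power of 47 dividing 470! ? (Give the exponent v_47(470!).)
v_47(470!) = 10

Legendre's formula: v_p(n!) = Σ_{k ≥ 1} ⌊n / p^k⌋. For p = 47, n = 470, the terms are:
  ⌊470/47^1⌋ = ⌊470/47⌋ = 10
(the next term ⌊470/47^2⌋ = 0, terminating the sum). Summing: v_47(470!) = 10 = 10.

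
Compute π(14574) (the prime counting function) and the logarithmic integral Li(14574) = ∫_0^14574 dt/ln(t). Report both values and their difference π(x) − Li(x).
π(14574) = 1708;  Li(14574) ≈ 1732.26;  π(x) − Li(x) ≈ -24.26.

Direct count of primes ≤ 14574 gives π(14574) = 1708. Numerical evaluation of the logarithmic integral gives Li(14574) ≈ 1732.26. The difference π(x) − Li(x) ≈ -24.26 is typically negative for small/moderate x (Li(x) overestimates), though Littlewood's theorem shows this sign changes infinitely often.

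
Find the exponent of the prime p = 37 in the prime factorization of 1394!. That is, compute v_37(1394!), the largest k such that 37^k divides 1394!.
v_37(1394!) = 38

Legendre's formula: v_p(n!) = Σ_{k ≥ 1} ⌊n / p^k⌋. For p = 37, n = 1394, the terms are:
  ⌊1394/37^1⌋ = ⌊1394/37⌋ = 37
  ⌊1394/37^2⌋ = ⌊1394/1369⌋ = 1
(the next term ⌊1394/37^3⌋ = 0, terminating the sum). Summing: v_37(1394!) = 37 + 1 = 38.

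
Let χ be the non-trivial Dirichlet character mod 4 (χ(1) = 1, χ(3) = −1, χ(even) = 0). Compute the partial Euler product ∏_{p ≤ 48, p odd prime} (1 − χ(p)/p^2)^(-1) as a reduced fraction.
∏ = 114726379539814929565547/125247697987829760000000

The odd primes p ≤ 48 are [3, 5, 7, 11, 13, 17, 19, 23, 29, 31, 37, 41, 43, 47]. For each, χ(p) = 1 if p ≡ 1 mod 4, χ(p) = −1 if p ≡ 3 mod 4. Taking (1 − χ(p)/p^2)^(-1) = p^2/(p^2 − χ(p)): (1 − (-1)/3^2)^(-1) · (1 − (1)/5^2)^(-1) · (1 − (-1)/7^2)^(-1) · (1 − (-1)/11^2)^(-1) · (1 − (1)/13^2)^(-1) · (1 − (1)/17^2)^(-1) · (1 − (-1)/19^2)^(-1) · (1 − (-1)/23^2)^(-1) · (1 − (1)/29^2)^(-1) · (1 − (-1)/31^2)^(-1) · (1 − (1)/37^2)^(-1) · (1 − (1)/41^2)^(-1) · (1 − (-1)/43^2)^(-1) · (1 − (-1)/47^2)^(-1) = 114726379539814929565547/125247697987829760000000.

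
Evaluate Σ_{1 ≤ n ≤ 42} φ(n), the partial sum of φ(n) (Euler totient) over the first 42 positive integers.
Σ_{n ≤ 42} φ(n) = 542

Compute φ(n) for each 1 ≤ n ≤ 42: φ(1) = 1, φ(2) = 1, φ(3) = 2, φ(4) = 2, φ(5) = 4, φ(6) = 2, φ(7) = 6, φ(8) = 4, φ(9) = 6, φ(10) = 4, φ(11) = 10, φ(12) = 4, φ(13) = 12, φ(14) = 6, φ(15) = 8, φ(16) = 8, φ(17) = 16, φ(18) = 6, φ(19) = 18, φ(20) = 8, φ(21) = 12, φ(22) = 10, φ(23) = 22, φ(24) = 8, φ(25) = 20, φ(26) = 12, φ(27) = 18, φ(28) = 12, φ(29) = 28, φ(30) = 8, φ(31) = 30, φ(32) = 16, φ(33) = 20, φ(34) = 16, φ(35) = 24, φ(36) = 12, φ(37) = 36, φ(38) = 18, φ(39) = 24, φ(40) = 16, φ(41) = 40, φ(42) = 12. Summing all 42 values: 542. (Average order: Σ_{n ≤ x} φ(n) ~ (3/π²) x². For x = 42, (3/π²)·42² ≈ 536.19.)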